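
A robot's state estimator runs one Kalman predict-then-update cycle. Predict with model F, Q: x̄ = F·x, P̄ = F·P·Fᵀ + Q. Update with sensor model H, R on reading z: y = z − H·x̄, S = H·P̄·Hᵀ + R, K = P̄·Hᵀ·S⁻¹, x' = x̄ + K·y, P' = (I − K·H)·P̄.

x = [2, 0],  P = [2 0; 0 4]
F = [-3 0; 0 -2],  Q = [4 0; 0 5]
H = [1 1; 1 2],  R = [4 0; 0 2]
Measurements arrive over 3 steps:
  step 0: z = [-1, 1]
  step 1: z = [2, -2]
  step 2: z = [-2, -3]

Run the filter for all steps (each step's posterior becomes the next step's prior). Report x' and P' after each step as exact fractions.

step 0: x̄ = F·x = [-6, 0]
step 0: P̄ = F·P·Fᵀ + Q = [22 0; 0 21]
step 0: y = z − H·x̄ = [5, 7]
step 0: S = H·P̄·Hᵀ + R = [47 64; 64 108]
step 0: K = P̄·Hᵀ·S⁻¹ = [242/245 -187/490; -3/7 9/14]
step 0: x' = x̄ + K·y = [-1829/490, 33/14]
step 0: P' = (I − K·H)·P̄ = [2123/245 -33/7; -33/7 3]
step 1: x̄ = F·x = [5487/490, -33/7]
step 1: P̄ = F·P·Fᵀ + Q = [20087/245 -198/7; -198/7 17]
step 1: y = z − H·x̄ = [-2197/490, -1847/490]
step 1: S = H·P̄·Hᵀ + R = [11372/245 7627/245; 7627/245 9517/245]
step 1: K = P̄·Hᵀ·S⁻¹ = [317232/204311 -120551/204311; -150989/204311 151059/204311]
step 1: x' = x̄ + K·y = [1319905/204311, -855595/204311]
step 1: P' = (I − K·H)·P̄ = [2778958/204311 -1510030/204311; -1510030/204311 906074/204311]
step 2: x̄ = F·x = [-3959715/204311, 1711190/204311]
step 2: P̄ = F·P·Fᵀ + Q = [25827866/204311 -9060180/204311; -9060180/204311 4645851/204311]
step 2: y = z − H·x̄ = [1839903/204311, -75598/204311]
step 2: S = H·P̄·Hᵀ + R = [13170601/204311 7939028/204311; 7939028/204311 8579172/204311]
step 2: K = P̄·Hᵀ·S⁻¹ = [101148196/61138027 -77349341/122276054; -48589341/61138027 93227397/122276054]
step 2: x' = x̄ + K·y = [-259714678/61138027, 57242164/61138027]
step 2: P' = (I − K·H)·P̄ = [886534909/61138027 -481942125/61138027; -481942125/61138027 287584761/61138027]

step 0: x' = [-1829/490, 33/14], P' = [2123/245 -33/7; -33/7 3]
step 1: x' = [1319905/204311, -855595/204311], P' = [2778958/204311 -1510030/204311; -1510030/204311 906074/204311]
step 2: x' = [-259714678/61138027, 57242164/61138027], P' = [886534909/61138027 -481942125/61138027; -481942125/61138027 287584761/61138027]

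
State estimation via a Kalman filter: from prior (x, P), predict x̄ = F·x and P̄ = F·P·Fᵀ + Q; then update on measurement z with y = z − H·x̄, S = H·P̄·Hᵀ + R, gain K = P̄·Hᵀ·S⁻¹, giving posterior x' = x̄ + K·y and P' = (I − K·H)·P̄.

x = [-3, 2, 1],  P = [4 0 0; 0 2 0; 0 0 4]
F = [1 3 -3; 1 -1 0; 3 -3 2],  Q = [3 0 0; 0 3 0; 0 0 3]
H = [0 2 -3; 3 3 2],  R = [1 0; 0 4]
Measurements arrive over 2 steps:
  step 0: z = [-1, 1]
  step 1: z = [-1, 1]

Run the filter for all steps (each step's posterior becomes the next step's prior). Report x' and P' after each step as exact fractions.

step 0: x' = [111561/77483, -73900/77483, -24548/77483], P' = [1249155/154966 -823535/154966 -281964/77483; -823535/154966 578007/154966 193881/77483; -281964/77483 193881/77483 277301/154966]
step 1: x' = [-2325772802/3367812149, 94859577/177253271, 7113296123/10103436447], P' = [10698170765/3367812149 -371700601/177253271 -4825435677/3367812149; -371700601/177253271 285500233/177253271 186062184/177253271; -4825435677/3367812149 186062184/177253271 16031833837/20206872894]

step 0: x̄ = F·x = [0, -5, -13]
step 0: P̄ = F·P·Fᵀ + Q = [61 -2 -30; -2 9 18; -30 18 73]
step 0: y = z − H·x̄ = [-30, 42]
step 0: S = H·P̄·Hᵀ + R = [478 -216; -216 746]
step 0: K = P̄·Hᵀ·S⁻¹ = [22357/77483 37251/154966; -3636/77483 9735/154966; -56379/154966 3263/77483]
step 0: x' = x̄ + K·y = [111561/77483, -73900/77483, -24548/77483]
step 0: P' = (I − K·H)·P̄ = [1249155/154966 -823535/154966 -281964/77483; -823535/154966 578007/154966 193881/77483; -281964/77483 193881/77483 277301/154966]
step 1: x̄ = F·x = [-36495/77483, 185461/77483, 507287/77483]
step 1: P̄ = F·P·Fᵀ + Q = [874467/154966 361567/77483 852156/77483; 361567/77483 1969565/77483 4259658/77483; 852156/77483 4259658/77483 10710955/77483]
step 1: y = z − H·x̄ = [1073456/77483, -1383989/77483]
step 1: S = H·P̄·Hᵀ + R = [53238442/77483 -79246632/77483; -79246632/77483 265329825/154966]
step 1: K = P̄·Hᵀ·S⁻¹ = [351684193/3367812149 314176671/3367812149; 12813914/177253271 28380816/177253271; -1891107853/6735624298 1104886552/10103436447]
step 1: x' = x̄ + K·y = [-2325772802/3367812149, 94859577/177253271, 7113296123/10103436447]
step 1: P' = (I − K·H)·P̄ = [10698170765/3367812149 -371700601/177253271 -4825435677/3367812149; -371700601/177253271 285500233/177253271 186062184/177253271; -4825435677/3367812149 186062184/177253271 16031833837/20206872894]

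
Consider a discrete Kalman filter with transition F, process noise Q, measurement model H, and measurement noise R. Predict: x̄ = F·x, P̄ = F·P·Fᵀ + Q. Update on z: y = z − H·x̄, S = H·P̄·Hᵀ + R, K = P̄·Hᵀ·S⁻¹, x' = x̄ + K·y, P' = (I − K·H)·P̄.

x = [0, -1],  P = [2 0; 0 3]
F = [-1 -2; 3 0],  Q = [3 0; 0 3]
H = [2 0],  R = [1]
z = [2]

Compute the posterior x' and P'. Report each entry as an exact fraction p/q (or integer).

x̄ = F·x = [2, 0]
P̄ = F·P·Fᵀ + Q = [17 -6; -6 21]
y = z − H·x̄ = [-2]
S = H·P̄·Hᵀ + R = [69]
K = P̄·Hᵀ·S⁻¹ = [34/69; -4/23]
x' = x̄ + K·y = [70/69, 8/23]
P' = (I − K·H)·P̄ = [17/69 -2/23; -2/23 435/23]

x' = [70/69, 8/23]
P' = [17/69 -2/23; -2/23 435/23]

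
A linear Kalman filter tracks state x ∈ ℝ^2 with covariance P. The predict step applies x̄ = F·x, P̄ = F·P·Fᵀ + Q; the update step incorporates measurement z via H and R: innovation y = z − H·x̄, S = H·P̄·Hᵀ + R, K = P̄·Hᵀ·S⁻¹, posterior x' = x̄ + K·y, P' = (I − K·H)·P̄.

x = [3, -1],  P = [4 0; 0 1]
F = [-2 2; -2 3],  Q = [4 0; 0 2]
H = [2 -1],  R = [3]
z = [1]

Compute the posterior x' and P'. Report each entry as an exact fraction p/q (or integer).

x' = [-48/19, -103/19]
P' = [118/19 197/19; 197/19 737/38]

x̄ = F·x = [-8, -9]
P̄ = F·P·Fᵀ + Q = [24 22; 22 27]
y = z − H·x̄ = [8]
S = H·P̄·Hᵀ + R = [38]
K = P̄·Hᵀ·S⁻¹ = [13/19; 17/38]
x' = x̄ + K·y = [-48/19, -103/19]
P' = (I − K·H)·P̄ = [118/19 197/19; 197/19 737/38]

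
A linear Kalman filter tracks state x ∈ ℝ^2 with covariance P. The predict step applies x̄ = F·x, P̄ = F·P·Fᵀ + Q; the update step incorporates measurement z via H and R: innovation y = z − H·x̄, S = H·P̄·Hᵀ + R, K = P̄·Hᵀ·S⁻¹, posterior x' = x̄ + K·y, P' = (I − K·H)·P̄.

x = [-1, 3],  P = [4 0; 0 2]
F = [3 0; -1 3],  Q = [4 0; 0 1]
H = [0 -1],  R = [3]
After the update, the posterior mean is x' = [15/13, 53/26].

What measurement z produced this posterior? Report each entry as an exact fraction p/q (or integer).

x̄ = F·x = [-3, 10]
P̄ = F·P·Fᵀ + Q = [40 -12; -12 23]
S = H·P̄·Hᵀ + R = [26]
K = P̄·Hᵀ·S⁻¹ = [6/13; -23/26]
x' − x̄ = [54/13, -207/26] = K·y
y = (KᵀK)⁻¹·Kᵀ·(x' − x̄) = [9]
z = y + H·x̄ = [9] + [-10] = [-1]

z = [-1]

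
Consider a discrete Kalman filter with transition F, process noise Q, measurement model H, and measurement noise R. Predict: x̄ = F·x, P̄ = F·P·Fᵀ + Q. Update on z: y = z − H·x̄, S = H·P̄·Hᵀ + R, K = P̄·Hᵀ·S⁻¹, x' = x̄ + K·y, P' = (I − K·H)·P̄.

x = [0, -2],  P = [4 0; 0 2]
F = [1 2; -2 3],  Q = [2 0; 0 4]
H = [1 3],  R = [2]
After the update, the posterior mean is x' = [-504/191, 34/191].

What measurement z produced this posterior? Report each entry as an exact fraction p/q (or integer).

z = [-2]

x̄ = F·x = [-4, -6]
P̄ = F·P·Fᵀ + Q = [14 4; 4 38]
S = H·P̄·Hᵀ + R = [382]
K = P̄·Hᵀ·S⁻¹ = [13/191; 59/191]
x' − x̄ = [260/191, 1180/191] = K·y
y = (KᵀK)⁻¹·Kᵀ·(x' − x̄) = [20]
z = y + H·x̄ = [20] + [-22] = [-2]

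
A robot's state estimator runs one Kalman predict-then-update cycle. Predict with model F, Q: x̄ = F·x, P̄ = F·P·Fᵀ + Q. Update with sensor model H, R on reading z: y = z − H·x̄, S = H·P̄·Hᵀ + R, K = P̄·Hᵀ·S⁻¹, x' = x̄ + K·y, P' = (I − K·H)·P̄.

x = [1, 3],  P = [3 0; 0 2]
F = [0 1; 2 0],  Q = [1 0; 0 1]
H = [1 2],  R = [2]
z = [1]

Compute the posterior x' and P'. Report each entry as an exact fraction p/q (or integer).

x' = [51/19, -14/19]
P' = [54/19 -26/19; -26/19 65/57]

x̄ = F·x = [3, 2]
P̄ = F·P·Fᵀ + Q = [3 0; 0 13]
y = z − H·x̄ = [-6]
S = H·P̄·Hᵀ + R = [57]
K = P̄·Hᵀ·S⁻¹ = [1/19; 26/57]
x' = x̄ + K·y = [51/19, -14/19]
P' = (I − K·H)·P̄ = [54/19 -26/19; -26/19 65/57]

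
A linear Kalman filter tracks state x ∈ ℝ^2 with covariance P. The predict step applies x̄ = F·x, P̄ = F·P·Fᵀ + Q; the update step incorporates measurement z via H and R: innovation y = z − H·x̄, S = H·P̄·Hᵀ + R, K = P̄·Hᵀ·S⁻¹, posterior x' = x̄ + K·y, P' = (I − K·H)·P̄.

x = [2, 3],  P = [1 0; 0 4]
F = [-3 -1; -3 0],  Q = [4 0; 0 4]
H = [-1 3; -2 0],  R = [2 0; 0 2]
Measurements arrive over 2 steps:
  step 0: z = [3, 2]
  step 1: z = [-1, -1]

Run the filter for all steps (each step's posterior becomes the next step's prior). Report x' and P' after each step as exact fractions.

step 0: x̄ = F·x = [-9, -6]
step 0: P̄ = F·P·Fᵀ + Q = [17 9; 9 13]
step 0: y = z − H·x̄ = [12, -16]
step 0: S = H·P̄·Hᵀ + R = [82 -20; -20 70]
step 0: K = P̄·Hᵀ·S⁻¹ = [1/267 -647/1335; 29/89 -73/445]
step 0: x' = x̄ + K·y = [-1603/1335, 238/445]
step 0: P' = (I − K·H)·P̄ = [647/1335 73/445; 73/445 121/445]
step 1: x̄ = F·x = [273/89, 1603/445]
step 1: P̄ = F·P·Fᵀ + Q = [856/89 432/89; 432/89 3721/445]
step 1: y = z − H·x̄ = [-3889/445, 457/89]
step 1: S = H·P̄·Hᵀ + R = [25699/445 -880/89; -880/89 3602/89]
step 1: K = P̄·Hᵀ·S⁻¹ = [2200/498291 -236296/498291; 53609/166097 -26744/166097]
step 1: x' = x̄ + K·y = [98633/166097, -7510/166097]
step 1: P' = (I − K·H)·P̄ = [236296/498291 26744/166097; 26744/166097 44654/166097]

step 0: x' = [-1603/1335, 238/445], P' = [647/1335 73/445; 73/445 121/445]
step 1: x' = [98633/166097, -7510/166097], P' = [236296/498291 26744/166097; 26744/166097 44654/166097]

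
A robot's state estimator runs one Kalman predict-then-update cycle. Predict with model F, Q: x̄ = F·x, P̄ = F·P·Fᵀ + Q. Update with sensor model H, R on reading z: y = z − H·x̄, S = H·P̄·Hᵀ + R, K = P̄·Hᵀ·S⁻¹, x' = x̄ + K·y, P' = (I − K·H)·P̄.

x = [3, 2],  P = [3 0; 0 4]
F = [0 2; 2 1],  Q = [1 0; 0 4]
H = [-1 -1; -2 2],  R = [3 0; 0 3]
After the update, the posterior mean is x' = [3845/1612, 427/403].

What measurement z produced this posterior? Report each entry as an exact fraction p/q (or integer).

z = [-3, -3]

x̄ = F·x = [4, 8]
P̄ = F·P·Fᵀ + Q = [17 8; 8 20]
S = H·P̄·Hᵀ + R = [56 -6; -6 87]
K = P̄·Hᵀ·S⁻¹ = [-761/1612 -193/806; -191/403 98/403]
x' − x̄ = [-2603/1612, -2797/403] = K·y
y = (KᵀK)⁻¹·Kᵀ·(x' − x̄) = [9, -11]
z = y + H·x̄ = [9, -11] + [-12, 8] = [-3, -3]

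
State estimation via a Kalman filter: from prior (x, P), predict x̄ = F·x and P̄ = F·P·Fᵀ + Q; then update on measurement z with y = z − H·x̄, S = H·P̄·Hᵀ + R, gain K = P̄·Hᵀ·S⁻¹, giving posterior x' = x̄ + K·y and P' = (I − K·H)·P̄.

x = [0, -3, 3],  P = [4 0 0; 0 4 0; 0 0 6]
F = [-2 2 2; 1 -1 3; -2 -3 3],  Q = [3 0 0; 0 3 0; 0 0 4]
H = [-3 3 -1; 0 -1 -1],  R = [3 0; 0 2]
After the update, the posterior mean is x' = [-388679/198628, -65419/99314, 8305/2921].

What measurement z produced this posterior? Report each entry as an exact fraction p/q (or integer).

x̄ = F·x = [0, 12, 18]
P̄ = F·P·Fᵀ + Q = [59 20 28; 20 65 58; 28 58 110]
S = H·P̄·Hᵀ + R = [689 -57; -57 293]
K = P̄·Hᵀ·S⁻¹ = [-45221/198628 -41337/198628; 7775/99314 -40179/99314; -227/2921 -1719/2921]
x' − x̄ = [-388679/198628, -1257187/99314, -44273/2921] = K·y
y = (KᵀK)⁻¹·Kᵀ·(x' − x̄) = [-17, 28]
z = y + H·x̄ = [-17, 28] + [18, -30] = [1, -2]

z = [1, -2]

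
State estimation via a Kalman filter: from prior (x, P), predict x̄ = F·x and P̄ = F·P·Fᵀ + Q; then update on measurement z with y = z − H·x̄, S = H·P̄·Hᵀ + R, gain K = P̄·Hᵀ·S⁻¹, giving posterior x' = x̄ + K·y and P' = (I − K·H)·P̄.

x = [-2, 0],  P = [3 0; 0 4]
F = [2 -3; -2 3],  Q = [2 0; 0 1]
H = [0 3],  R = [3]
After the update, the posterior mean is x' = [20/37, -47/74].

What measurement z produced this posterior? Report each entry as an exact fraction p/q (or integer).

x̄ = F·x = [-4, 4]
P̄ = F·P·Fᵀ + Q = [50 -48; -48 49]
S = H·P̄·Hᵀ + R = [444]
K = P̄·Hᵀ·S⁻¹ = [-12/37; 49/148]
x' − x̄ = [168/37, -343/74] = K·y
y = (KᵀK)⁻¹·Kᵀ·(x' − x̄) = [-14]
z = y + H·x̄ = [-14] + [12] = [-2]

z = [-2]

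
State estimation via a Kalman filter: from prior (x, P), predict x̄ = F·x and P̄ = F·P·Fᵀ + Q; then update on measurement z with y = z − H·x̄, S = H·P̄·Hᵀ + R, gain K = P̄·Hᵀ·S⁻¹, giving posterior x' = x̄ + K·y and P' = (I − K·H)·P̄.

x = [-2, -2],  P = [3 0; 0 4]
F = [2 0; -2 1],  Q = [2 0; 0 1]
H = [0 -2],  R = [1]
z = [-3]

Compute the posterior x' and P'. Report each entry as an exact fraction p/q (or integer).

x̄ = F·x = [-4, 2]
P̄ = F·P·Fᵀ + Q = [14 -12; -12 17]
y = z − H·x̄ = [1]
S = H·P̄·Hᵀ + R = [69]
K = P̄·Hᵀ·S⁻¹ = [8/23; -34/69]
x' = x̄ + K·y = [-84/23, 104/69]
P' = (I − K·H)·P̄ = [130/23 -4/23; -4/23 17/69]

x' = [-84/23, 104/69]
P' = [130/23 -4/23; -4/23 17/69]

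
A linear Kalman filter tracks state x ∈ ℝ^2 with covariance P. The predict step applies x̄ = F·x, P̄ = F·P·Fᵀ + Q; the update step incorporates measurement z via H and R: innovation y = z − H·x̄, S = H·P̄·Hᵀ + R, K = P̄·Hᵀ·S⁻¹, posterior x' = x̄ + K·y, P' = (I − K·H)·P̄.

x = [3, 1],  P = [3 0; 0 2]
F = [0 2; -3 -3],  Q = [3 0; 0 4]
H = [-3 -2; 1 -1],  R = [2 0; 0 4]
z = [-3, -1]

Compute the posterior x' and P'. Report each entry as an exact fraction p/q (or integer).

x̄ = F·x = [2, -12]
P̄ = F·P·Fᵀ + Q = [11 -12; -12 49]
y = z − H·x̄ = [-21, -15]
S = H·P̄·Hᵀ + R = [153 53; 53 88]
K = P̄·Hᵀ·S⁻¹ = [-2011/10655 3996/10655; -2223/10655 -6047/10655]
x' = x̄ + K·y = [3601/10655, 9528/10655]
P' = (I − K·H)·P̄ = [7198/10655 -8786/10655; -8786/10655 15402/10655]

x' = [3601/10655, 9528/10655]
P' = [7198/10655 -8786/10655; -8786/10655 15402/10655]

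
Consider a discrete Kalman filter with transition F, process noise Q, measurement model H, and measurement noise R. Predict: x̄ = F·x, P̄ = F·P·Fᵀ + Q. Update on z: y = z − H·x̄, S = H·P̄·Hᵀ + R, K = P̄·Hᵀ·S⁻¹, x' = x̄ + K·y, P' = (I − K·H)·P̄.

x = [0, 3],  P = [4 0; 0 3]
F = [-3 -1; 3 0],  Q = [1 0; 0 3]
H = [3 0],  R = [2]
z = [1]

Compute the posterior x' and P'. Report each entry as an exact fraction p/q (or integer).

x' = [57/181, -540/181]
P' = [40/181 -36/181; -36/181 1227/181]

x̄ = F·x = [-3, 0]
P̄ = F·P·Fᵀ + Q = [40 -36; -36 39]
y = z − H·x̄ = [10]
S = H·P̄·Hᵀ + R = [362]
K = P̄·Hᵀ·S⁻¹ = [60/181; -54/181]
x' = x̄ + K·y = [57/181, -540/181]
P' = (I − K·H)·P̄ = [40/181 -36/181; -36/181 1227/181]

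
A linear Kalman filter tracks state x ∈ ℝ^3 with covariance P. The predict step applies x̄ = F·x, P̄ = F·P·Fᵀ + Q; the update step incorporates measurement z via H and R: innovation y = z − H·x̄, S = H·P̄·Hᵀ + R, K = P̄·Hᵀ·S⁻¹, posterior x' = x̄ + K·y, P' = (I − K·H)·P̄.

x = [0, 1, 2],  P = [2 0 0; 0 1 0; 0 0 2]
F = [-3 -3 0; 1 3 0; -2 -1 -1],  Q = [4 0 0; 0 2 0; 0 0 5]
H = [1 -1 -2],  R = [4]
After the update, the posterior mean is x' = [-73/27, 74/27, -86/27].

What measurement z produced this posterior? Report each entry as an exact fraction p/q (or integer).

z = [1]

x̄ = F·x = [-3, 3, -3]
P̄ = F·P·Fᵀ + Q = [31 -15 15; -15 13 -7; 15 -7 16]
S = H·P̄·Hᵀ + R = [54]
K = P̄·Hᵀ·S⁻¹ = [8/27; -7/27; -5/27]
x' − x̄ = [8/27, -7/27, -5/27] = K·y
y = (KᵀK)⁻¹·Kᵀ·(x' − x̄) = [1]
z = y + H·x̄ = [1] + [0] = [1]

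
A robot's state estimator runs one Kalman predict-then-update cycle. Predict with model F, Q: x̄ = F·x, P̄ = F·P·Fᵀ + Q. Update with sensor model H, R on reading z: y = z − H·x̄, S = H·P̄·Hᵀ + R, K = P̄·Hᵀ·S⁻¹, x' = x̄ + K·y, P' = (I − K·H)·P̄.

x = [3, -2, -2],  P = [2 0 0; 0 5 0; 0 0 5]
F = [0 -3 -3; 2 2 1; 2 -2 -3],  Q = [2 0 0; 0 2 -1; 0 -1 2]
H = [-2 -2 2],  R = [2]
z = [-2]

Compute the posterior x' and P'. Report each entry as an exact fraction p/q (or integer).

x̄ = F·x = [12, 0, 16]
P̄ = F·P·Fᵀ + Q = [92 -45 75; -45 35 -28; 75 -28 75]
y = z − H·x̄ = [-10]
S = H·P̄·Hᵀ + R = [74]
K = P̄·Hᵀ·S⁻¹ = [28/37; -18/37; 28/37]
x' = x̄ + K·y = [164/37, 180/37, 312/37]
P' = (I − K·H)·P̄ = [1836/37 -657/37 1207/37; -657/37 647/37 -28/37; 1207/37 -28/37 1207/37]

x' = [164/37, 180/37, 312/37]
P' = [1836/37 -657/37 1207/37; -657/37 647/37 -28/37; 1207/37 -28/37 1207/37]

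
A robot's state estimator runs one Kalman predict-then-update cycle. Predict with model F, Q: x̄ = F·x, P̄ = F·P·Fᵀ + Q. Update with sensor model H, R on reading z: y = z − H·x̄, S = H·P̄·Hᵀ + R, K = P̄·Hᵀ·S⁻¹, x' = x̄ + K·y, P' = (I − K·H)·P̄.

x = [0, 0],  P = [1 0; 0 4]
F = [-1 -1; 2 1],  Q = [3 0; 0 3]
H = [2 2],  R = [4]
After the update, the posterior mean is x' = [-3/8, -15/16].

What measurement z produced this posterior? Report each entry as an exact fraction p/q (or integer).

x̄ = F·x = [0, 0]
P̄ = F·P·Fᵀ + Q = [8 -6; -6 11]
S = H·P̄·Hᵀ + R = [32]
K = P̄·Hᵀ·S⁻¹ = [1/8; 5/16]
x' − x̄ = [-3/8, -15/16] = K·y
y = (KᵀK)⁻¹·Kᵀ·(x' − x̄) = [-3]
z = y + H·x̄ = [-3] + [0] = [-3]

z = [-3]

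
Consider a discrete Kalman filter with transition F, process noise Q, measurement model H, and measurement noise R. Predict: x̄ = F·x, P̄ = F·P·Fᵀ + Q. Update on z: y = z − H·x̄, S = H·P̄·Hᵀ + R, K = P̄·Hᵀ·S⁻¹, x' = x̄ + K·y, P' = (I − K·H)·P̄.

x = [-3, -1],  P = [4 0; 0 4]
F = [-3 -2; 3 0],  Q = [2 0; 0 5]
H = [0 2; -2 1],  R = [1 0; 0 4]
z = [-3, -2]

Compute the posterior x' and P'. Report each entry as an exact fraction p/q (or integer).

x' = [6847/15749, -23384/15749]
P' = [15822/15749 1692/15749; 1692/15749 3836/15749]

x̄ = F·x = [11, -9]
P̄ = F·P·Fᵀ + Q = [54 -36; -36 41]
y = z − H·x̄ = [15, 29]
S = H·P̄·Hᵀ + R = [165 226; 226 405]
K = P̄·Hᵀ·S⁻¹ = [3384/15749 -7488/15749; 7672/15749 113/15749]
x' = x̄ + K·y = [6847/15749, -23384/15749]
P' = (I − K·H)·P̄ = [15822/15749 1692/15749; 1692/15749 3836/15749]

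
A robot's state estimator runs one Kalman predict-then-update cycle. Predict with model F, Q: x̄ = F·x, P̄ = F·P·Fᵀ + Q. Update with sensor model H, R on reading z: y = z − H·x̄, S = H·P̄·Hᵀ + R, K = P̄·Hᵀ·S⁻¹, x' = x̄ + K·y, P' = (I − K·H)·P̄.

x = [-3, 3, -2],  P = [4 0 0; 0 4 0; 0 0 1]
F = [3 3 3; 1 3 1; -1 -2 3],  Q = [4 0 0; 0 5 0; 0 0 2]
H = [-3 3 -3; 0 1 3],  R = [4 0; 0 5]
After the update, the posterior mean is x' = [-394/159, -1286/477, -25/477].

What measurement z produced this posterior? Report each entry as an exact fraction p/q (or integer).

z = [-1, -3]

x̄ = F·x = [-6, 4, -9]
P̄ = F·P·Fᵀ + Q = [85 51 -27; 51 46 -25; -27 -25 31]
S = H·P̄·Hᵀ + R = [508 -201; -201 180]
K = P̄·Hᵀ·S⁻¹ = [-1090/5671 -6487/17013; 1657/17013 -2672/51039; -664/17013 17057/51039]
x' − x̄ = [560/159, -3194/477, 4268/477] = K·y
y = (KᵀK)⁻¹·Kᵀ·(x' − x̄) = [-58, 20]
z = y + H·x̄ = [-58, 20] + [57, -23] = [-1, -3]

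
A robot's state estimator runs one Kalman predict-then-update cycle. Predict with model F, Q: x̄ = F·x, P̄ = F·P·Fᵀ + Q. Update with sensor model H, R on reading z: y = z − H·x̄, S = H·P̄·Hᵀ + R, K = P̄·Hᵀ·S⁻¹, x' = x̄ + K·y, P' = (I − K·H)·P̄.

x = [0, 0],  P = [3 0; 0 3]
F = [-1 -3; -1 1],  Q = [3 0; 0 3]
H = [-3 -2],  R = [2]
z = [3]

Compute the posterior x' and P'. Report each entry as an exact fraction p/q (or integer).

x̄ = F·x = [0, 0]
P̄ = F·P·Fᵀ + Q = [33 -6; -6 9]
y = z − H·x̄ = [3]
S = H·P̄·Hᵀ + R = [263]
K = P̄·Hᵀ·S⁻¹ = [-87/263; 0]
x' = x̄ + K·y = [-261/263, 0]
P' = (I − K·H)·P̄ = [1110/263 -6; -6 9]

x' = [-261/263, 0]
P' = [1110/263 -6; -6 9]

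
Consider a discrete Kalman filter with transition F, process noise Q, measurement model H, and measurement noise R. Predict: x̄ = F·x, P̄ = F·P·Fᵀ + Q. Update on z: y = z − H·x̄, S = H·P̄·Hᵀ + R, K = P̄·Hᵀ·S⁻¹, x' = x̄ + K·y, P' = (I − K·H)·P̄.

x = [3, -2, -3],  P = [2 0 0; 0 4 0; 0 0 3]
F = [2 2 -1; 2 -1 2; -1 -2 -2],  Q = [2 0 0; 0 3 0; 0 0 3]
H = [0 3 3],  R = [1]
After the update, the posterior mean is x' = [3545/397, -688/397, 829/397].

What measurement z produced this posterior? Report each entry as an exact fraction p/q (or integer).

z = [1]

x̄ = F·x = [5, 2, 7]
P̄ = F·P·Fᵀ + Q = [29 -6 -14; -6 27 -8; -14 -8 33]
S = H·P̄·Hᵀ + R = [397]
K = P̄·Hᵀ·S⁻¹ = [-60/397; 57/397; 75/397]
x' − x̄ = [1560/397, -1482/397, -1950/397] = K·y
y = (KᵀK)⁻¹·Kᵀ·(x' − x̄) = [-26]
z = y + H·x̄ = [-26] + [27] = [1]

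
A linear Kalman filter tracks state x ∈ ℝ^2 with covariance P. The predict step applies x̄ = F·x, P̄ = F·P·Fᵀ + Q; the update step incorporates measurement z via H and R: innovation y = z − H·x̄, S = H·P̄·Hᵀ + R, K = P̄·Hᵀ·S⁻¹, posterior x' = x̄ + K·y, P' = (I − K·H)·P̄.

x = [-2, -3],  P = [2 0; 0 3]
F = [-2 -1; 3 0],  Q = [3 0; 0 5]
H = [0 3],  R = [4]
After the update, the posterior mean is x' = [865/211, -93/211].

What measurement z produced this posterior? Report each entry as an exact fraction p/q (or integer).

x̄ = F·x = [7, -6]
P̄ = F·P·Fᵀ + Q = [14 -12; -12 23]
S = H·P̄·Hᵀ + R = [211]
K = P̄·Hᵀ·S⁻¹ = [-36/211; 69/211]
x' − x̄ = [-612/211, 1173/211] = K·y
y = (KᵀK)⁻¹·Kᵀ·(x' − x̄) = [17]
z = y + H·x̄ = [17] + [-18] = [-1]

z = [-1]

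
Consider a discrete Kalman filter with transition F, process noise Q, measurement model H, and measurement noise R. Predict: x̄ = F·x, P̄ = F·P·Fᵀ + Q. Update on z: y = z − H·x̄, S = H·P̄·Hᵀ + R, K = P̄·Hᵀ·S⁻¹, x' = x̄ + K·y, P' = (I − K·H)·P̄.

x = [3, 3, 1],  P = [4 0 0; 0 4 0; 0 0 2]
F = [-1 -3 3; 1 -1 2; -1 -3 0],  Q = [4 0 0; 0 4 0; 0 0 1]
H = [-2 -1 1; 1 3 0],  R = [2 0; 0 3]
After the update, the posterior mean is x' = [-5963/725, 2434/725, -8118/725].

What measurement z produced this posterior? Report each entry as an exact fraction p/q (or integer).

x̄ = F·x = [-9, 2, -12]
P̄ = F·P·Fᵀ + Q = [62 20 40; 20 20 8; 40 8 41]
S = H·P̄·Hᵀ + R = [215 -260; -260 365]
K = P̄·Hᵀ·S⁻¹ = [-416/725 -54/725; 364/2175 736/2175; -103/2175 308/2175]
x' − x̄ = [562/725, 984/725, 582/725] = K·y
y = (KᵀK)⁻¹·Kᵀ·(x' − x̄) = [-2, 5]
z = y + H·x̄ = [-2, 5] + [4, -3] = [2, 2]

z = [2, 2]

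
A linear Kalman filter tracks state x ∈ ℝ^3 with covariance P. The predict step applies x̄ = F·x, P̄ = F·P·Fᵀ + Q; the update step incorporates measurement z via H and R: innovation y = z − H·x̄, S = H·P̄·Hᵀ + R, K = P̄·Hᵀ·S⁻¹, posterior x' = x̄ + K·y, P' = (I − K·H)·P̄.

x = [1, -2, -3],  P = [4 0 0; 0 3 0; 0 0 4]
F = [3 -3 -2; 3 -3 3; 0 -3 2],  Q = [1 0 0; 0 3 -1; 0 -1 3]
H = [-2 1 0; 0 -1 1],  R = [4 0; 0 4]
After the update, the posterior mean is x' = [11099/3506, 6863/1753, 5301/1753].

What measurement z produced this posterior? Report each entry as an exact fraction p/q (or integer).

x̄ = F·x = [15, 0, 0]
P̄ = F·P·Fᵀ + Q = [80 39 11; 39 102 50; 11 50 46]
S = H·P̄·Hᵀ + R = [270 4; 4 52]
K = P̄·Hᵀ·S⁻¹ = [-1545/3506 -1769/3506; 182/1753 -1767/1753; 184/1753 -149/1753]
x' − x̄ = [-41491/3506, 6863/1753, 5301/1753] = K·y
y = (KᵀK)⁻¹·Kᵀ·(x' − x̄) = [28, -1]
z = y + H·x̄ = [28, -1] + [-30, 0] = [-2, -1]

z = [-2, -1]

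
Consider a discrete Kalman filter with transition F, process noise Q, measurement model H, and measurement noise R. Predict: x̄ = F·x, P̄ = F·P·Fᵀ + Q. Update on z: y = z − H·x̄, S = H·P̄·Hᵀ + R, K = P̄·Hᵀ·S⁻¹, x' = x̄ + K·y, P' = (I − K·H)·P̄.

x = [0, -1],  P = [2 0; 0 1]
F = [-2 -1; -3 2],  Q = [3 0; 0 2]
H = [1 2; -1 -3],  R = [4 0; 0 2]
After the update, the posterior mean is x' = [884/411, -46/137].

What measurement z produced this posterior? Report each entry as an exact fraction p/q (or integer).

x̄ = F·x = [1, -2]
P̄ = F·P·Fᵀ + Q = [12 10; 10 24]
S = H·P̄·Hᵀ + R = [152 -206; -206 290]
K = P̄·Hᵀ·S⁻¹ = [157/411 52/411; -6/137 -43/137]
x' − x̄ = [473/411, 228/137] = K·y
y = (KᵀK)⁻¹·Kᵀ·(x' − x̄) = [5, -6]
z = y + H·x̄ = [5, -6] + [-3, 5] = [2, -1]

z = [2, -1]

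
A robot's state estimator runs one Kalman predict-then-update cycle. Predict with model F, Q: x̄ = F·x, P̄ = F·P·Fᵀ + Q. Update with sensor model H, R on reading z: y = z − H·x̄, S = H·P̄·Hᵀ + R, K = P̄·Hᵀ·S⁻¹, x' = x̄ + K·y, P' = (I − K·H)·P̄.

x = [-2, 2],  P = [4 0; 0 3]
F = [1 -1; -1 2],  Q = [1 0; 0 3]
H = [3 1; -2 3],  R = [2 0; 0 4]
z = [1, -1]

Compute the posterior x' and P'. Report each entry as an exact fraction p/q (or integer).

x̄ = F·x = [-4, 6]
P̄ = F·P·Fᵀ + Q = [8 -10; -10 19]
y = z − H·x̄ = [7, -27]
S = H·P̄·Hᵀ + R = [33 -61; -61 327]
K = P̄·Hᵀ·S⁻¹ = [886/3535 -332/3535; 110/707 187/707]
x' = x̄ + K·y = [1026/3535, -37/707]
P' = (I − K·H)·P̄ = [604/3535 -8/707; -8/707 244/707]

x' = [1026/3535, -37/707]
P' = [604/3535 -8/707; -8/707 244/707]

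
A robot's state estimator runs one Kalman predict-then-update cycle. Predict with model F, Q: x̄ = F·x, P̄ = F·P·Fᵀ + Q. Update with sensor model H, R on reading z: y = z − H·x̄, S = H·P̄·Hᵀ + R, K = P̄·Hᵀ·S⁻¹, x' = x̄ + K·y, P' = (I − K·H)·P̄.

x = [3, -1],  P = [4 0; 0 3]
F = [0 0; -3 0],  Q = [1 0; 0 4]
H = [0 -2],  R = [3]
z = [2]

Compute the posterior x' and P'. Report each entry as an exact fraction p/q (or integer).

x̄ = F·x = [0, -9]
P̄ = F·P·Fᵀ + Q = [1 0; 0 40]
y = z − H·x̄ = [-16]
S = H·P̄·Hᵀ + R = [163]
K = P̄·Hᵀ·S⁻¹ = [0; -80/163]
x' = x̄ + K·y = [0, -187/163]
P' = (I − K·H)·P̄ = [1 0; 0 120/163]

x' = [0, -187/163]
P' = [1 0; 0 120/163]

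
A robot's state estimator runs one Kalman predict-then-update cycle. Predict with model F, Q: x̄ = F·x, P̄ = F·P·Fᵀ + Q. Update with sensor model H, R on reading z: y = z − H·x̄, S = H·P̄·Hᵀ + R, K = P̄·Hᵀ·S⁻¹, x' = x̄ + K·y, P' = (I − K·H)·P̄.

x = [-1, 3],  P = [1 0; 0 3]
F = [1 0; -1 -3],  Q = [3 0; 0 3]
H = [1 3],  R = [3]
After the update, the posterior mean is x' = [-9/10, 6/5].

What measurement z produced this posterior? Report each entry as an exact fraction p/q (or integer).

z = [3]

x̄ = F·x = [-1, -8]
P̄ = F·P·Fᵀ + Q = [4 -1; -1 31]
S = H·P̄·Hᵀ + R = [280]
K = P̄·Hᵀ·S⁻¹ = [1/280; 23/70]
x' − x̄ = [1/10, 46/5] = K·y
y = (KᵀK)⁻¹·Kᵀ·(x' − x̄) = [28]
z = y + H·x̄ = [28] + [-25] = [3]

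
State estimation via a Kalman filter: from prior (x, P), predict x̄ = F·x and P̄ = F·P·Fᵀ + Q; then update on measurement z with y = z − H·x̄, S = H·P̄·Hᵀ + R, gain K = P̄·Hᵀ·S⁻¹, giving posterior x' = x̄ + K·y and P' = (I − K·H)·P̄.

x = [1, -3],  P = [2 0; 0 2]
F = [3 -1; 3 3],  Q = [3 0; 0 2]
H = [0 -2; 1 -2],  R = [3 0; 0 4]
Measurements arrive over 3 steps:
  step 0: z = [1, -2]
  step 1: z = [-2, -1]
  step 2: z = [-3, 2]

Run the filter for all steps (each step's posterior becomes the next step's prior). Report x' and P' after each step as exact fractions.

step 0: x' = [-546/1307, -94/1307], P' = [20716/3921 1508/1307; 1508/1307 882/1307]
step 1: x' = [4120343/5474329, 737722/782047], P' = [23878164/5474329 827208/782047; 827208/782047 75144/111721]
step 2: x' = [45523186300/19525755089, 21149923971/19525755089], P' = [83269559820/19525755089 20191708476/19525755089; 20191708476/19525755089 13022880126/19525755089]

step 0: x̄ = F·x = [6, -6]
step 0: P̄ = F·P·Fᵀ + Q = [23 12; 12 38]
step 0: y = z − H·x̄ = [-11, -20]
step 0: S = H·P̄·Hᵀ + R = [155 128; 128 131]
step 0: K = P̄·Hᵀ·S⁻¹ = [-3016/3921 2917/3921; -588/1307 -64/1307]
step 0: x' = x̄ + K·y = [-546/1307, -94/1307]
step 0: P' = (I − K·H)·P̄ = [20716/3921 1508/1307; 1508/1307 882/1307]
step 1: x̄ = F·x = [-1544/1307, -1920/1307]
step 1: P̄ = F·P·Fᵀ + Q = [57903/1307 68550/1307; 68550/1307 99844/1307]
step 1: y = z − H·x̄ = [-6454/1307, -3603/1307]
step 1: S = H·P̄·Hᵀ + R = [403297/1307 262276/1307; 262276/1307 188307/1307]
step 1: K = P̄·Hᵀ·S⁻¹ = [-551472/782047 3074313/5474329; -50096/111721 -56202/782047]
step 1: x' = x̄ + K·y = [4120343/5474329, 737722/782047]
step 1: P' = (I − K·H)·P̄ = [23878164/5474329 827208/782047; 827208/782047 75144/111721]
step 2: x̄ = F·x = [7196975/5474329, 27853191/5474329]
step 2: P̄ = F·P·Fᵀ + Q = [200265783/5474329 238600044/5474329; 238600044/5474329 363218846/5474329]
step 2: y = z − H·x̄ = [39283395/5474329, 59458065/5474329]
step 2: S = H·P̄·Hᵀ + R = [1469298371/5474329 975675296/5474329; 975675296/5474329 720638307/5474329]
step 2: K = P̄·Hᵀ·S⁻¹ = [-13461138984/19525755089 10721535717/19525755089; -8681920084/19525755089 -1463512944/19525755089]
step 2: x' = x̄ + K·y = [45523186300/19525755089, 21149923971/19525755089]
step 2: P' = (I − K·H)·P̄ = [83269559820/19525755089 20191708476/19525755089; 20191708476/19525755089 13022880126/19525755089]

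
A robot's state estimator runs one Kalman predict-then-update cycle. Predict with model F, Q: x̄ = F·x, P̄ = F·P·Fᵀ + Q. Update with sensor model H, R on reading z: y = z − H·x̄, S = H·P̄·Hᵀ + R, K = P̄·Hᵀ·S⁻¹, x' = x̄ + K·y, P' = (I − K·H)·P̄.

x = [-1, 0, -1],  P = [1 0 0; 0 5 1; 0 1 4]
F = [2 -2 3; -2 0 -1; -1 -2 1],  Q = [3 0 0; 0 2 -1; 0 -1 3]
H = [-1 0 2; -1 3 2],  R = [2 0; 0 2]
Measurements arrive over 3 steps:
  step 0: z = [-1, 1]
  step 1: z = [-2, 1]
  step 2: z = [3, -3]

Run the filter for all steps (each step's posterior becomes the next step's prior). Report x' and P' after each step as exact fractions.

step 0: x̄ = F·x = [-5, 3, 0]
step 0: P̄ = F·P·Fᵀ + Q = [51 -14 22; -14 10 -1; 22 -1 24]
step 0: y = z − H·x̄ = [-6, -13]
step 0: S = H·P̄·Hᵀ + R = [61 95; 95 223]
step 0: K = P̄·Hᵀ·S⁻¹ = [221/327 -166/327; -219/763 237/763; 3613/4578 -1067/4578]
step 0: x' = x̄ + K·y = [-803/327, 522/763, -7807/4578]
step 0: P' = (I − K·H)·P̄ = [10090/327 -86/109 5266/327; -86/109 304/763 -520/763; 5266/327 -520/763 40475/4578]
step 1: x̄ = F·x = [-52169/4578, 10097/1526, -943/1526]
step 1: P̄ = F·P·Fᵀ + Q = [1901369/4578 -432315/1526 -65113/1526; -432315/1526 303189/1526 47685/1526; -65113/1526 47685/1526 17783/1526]
step 1: y = z − H·x̄ = [-55667/4578, -66403/2289]
step 1: S = H·P̄·Hᵀ + R = [2905277/4578 3822643/2289; 3822643/2289 10294855/2289]
step 1: K = P̄·Hᵀ·S⁻¹ = [16889069/298910633 -96031024/298910633; -80813547/298910633 92603169/298910633; 137310141/298910633 -40370226/298910633]
step 1: x' = x̄ + K·y = [-825805252/298910633, 274070171/298910633, -683235816/298910633]
step 1: P' = (I − K·H)·P̄ = [2905518034/298910633 -75280062/298910633 1469648086/298910633; -75280062/298910633 115611144/298910633 -118453578/298910633; 1469648086/298910633 -118453578/298910633 872134184/298910633]
step 2: x̄ = F·x = [-4249458294/298910633, 2334846320/298910633, -405570906/298910633]
step 2: P̄ = F·P·Fᵀ + Q = [40489916731/298910633 -26533686780/298910633 -3103648278/298910633; -26533686780/298910633 18970619930/298910633 2632315761/298910633; -3103648278/298910633 2632315761/298910633 2370226585/298910633]
step 2: y = z − H·x̄ = [-2541584583/298910633, -11339587341/298910633]
step 2: S = H·P̄·Hᵀ + R = [62983237449/298910633 157780371089/298910633; 157780371089/298910633 424508726631/298910633]
step 2: K = P̄·Hᵀ·S⁻¹ = [15817122031/280151904373 -89228632730/280151904373; -75738843951/280151904373 86694161805/280151904373; 257377323983/560303808746 -74884962631/560303808746]
step 2: x' = x̄ + K·y = [-732254021085/280151904373, -456550164464/280151904373, -53903381409/280151904373]
step 2: P' = (I − K·H)·P̄ = [2718272418450/280151904373 -70030503174/280151904373 1374953331256/280151904373; -70030503174/280151904373 108288670504/280151904373 -110754095538/280151904373; 1374953331256/280151904373 -110754095538/280151904373 1632330655239/560303808746]

step 0: x' = [-803/327, 522/763, -7807/4578], P' = [10090/327 -86/109 5266/327; -86/109 304/763 -520/763; 5266/327 -520/763 40475/4578]
step 1: x' = [-825805252/298910633, 274070171/298910633, -683235816/298910633], P' = [2905518034/298910633 -75280062/298910633 1469648086/298910633; -75280062/298910633 115611144/298910633 -118453578/298910633; 1469648086/298910633 -118453578/298910633 872134184/298910633]
step 2: x' = [-732254021085/280151904373, -456550164464/280151904373, -53903381409/280151904373], P' = [2718272418450/280151904373 -70030503174/280151904373 1374953331256/280151904373; -70030503174/280151904373 108288670504/280151904373 -110754095538/280151904373; 1374953331256/280151904373 -110754095538/280151904373 1632330655239/560303808746]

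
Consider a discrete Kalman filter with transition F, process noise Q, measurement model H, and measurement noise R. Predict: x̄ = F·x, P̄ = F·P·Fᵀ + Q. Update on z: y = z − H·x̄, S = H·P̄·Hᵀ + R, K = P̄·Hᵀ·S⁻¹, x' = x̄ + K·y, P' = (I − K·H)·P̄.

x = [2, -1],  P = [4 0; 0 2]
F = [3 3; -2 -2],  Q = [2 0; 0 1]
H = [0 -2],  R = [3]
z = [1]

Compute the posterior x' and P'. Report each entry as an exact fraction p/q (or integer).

x' = [93/103, -56/103]
P' = [584/103 -108/103; -108/103 75/103]

x̄ = F·x = [3, -2]
P̄ = F·P·Fᵀ + Q = [56 -36; -36 25]
y = z − H·x̄ = [-3]
S = H·P̄·Hᵀ + R = [103]
K = P̄·Hᵀ·S⁻¹ = [72/103; -50/103]
x' = x̄ + K·y = [93/103, -56/103]
P' = (I − K·H)·P̄ = [584/103 -108/103; -108/103 75/103]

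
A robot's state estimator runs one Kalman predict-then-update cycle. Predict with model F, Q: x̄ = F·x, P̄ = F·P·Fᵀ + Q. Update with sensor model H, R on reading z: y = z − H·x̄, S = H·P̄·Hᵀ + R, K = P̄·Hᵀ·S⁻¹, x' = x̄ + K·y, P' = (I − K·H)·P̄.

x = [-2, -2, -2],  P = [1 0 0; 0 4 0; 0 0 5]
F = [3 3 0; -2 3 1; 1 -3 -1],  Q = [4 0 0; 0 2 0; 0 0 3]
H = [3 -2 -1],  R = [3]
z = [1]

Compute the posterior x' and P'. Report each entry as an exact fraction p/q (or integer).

x̄ = F·x = [-12, -4, 6]
P̄ = F·P·Fᵀ + Q = [49 30 -33; 30 47 -43; -33 -43 45]
y = z − H·x̄ = [35]
S = H·P̄·Hᵀ + R = [343]
K = P̄·Hᵀ·S⁻¹ = [120/343; 39/343; -58/343]
x' = x̄ + K·y = [12/49, -1/49, 4/49]
P' = (I − K·H)·P̄ = [2407/343 5610/343 -4359/343; 5610/343 14600/343 -12487/343; -4359/343 -12487/343 12071/343]

x' = [12/49, -1/49, 4/49]
P' = [2407/343 5610/343 -4359/343; 5610/343 14600/343 -12487/343; -4359/343 -12487/343 12071/343]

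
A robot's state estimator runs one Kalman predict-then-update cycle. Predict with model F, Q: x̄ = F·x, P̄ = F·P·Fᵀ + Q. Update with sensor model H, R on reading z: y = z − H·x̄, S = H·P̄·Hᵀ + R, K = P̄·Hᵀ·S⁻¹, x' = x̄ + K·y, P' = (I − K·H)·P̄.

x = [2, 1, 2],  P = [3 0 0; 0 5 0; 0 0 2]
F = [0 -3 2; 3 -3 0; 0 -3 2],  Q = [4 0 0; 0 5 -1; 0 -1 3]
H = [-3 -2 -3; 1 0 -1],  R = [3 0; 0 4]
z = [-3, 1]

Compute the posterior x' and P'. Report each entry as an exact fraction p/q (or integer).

x' = [269/1473, 23362/12275, -3304/7365]
P' = [4873/1473 -3877/491 3065/1473; -3877/491 295578/12275 -19717/2455; 3065/1473 -19717/2455 5005/1473]

x̄ = F·x = [1, 3, 1]
P̄ = F·P·Fᵀ + Q = [57 45 53; 45 77 44; 53 44 56]
y = z − H·x̄ = [9, 1]
S = H·P̄·Hᵀ + R = [3350 -5; -5 11]
K = P̄·Hᵀ·S⁻¹ = [-184/1473 452/1473; -1542/12275 83/2455; -916/7365 -485/1473]
x' = x̄ + K·y = [269/1473, 23362/12275, -3304/7365]
P' = (I − K·H)·P̄ = [4873/1473 -3877/491 3065/1473; -3877/491 295578/12275 -19717/2455; 3065/1473 -19717/2455 5005/1473]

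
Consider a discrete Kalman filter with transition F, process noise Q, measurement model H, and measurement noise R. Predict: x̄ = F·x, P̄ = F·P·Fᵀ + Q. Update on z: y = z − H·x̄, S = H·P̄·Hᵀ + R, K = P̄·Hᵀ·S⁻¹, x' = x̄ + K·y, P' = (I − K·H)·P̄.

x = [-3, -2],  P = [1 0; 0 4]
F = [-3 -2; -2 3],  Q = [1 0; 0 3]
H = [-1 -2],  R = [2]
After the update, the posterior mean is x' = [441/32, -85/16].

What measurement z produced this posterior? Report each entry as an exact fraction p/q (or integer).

x̄ = F·x = [13, 0]
P̄ = F·P·Fᵀ + Q = [26 -18; -18 43]
S = H·P̄·Hᵀ + R = [128]
K = P̄·Hᵀ·S⁻¹ = [5/64; -17/32]
x' − x̄ = [25/32, -85/16] = K·y
y = (KᵀK)⁻¹·Kᵀ·(x' − x̄) = [10]
z = y + H·x̄ = [10] + [-13] = [-3]

z = [-3]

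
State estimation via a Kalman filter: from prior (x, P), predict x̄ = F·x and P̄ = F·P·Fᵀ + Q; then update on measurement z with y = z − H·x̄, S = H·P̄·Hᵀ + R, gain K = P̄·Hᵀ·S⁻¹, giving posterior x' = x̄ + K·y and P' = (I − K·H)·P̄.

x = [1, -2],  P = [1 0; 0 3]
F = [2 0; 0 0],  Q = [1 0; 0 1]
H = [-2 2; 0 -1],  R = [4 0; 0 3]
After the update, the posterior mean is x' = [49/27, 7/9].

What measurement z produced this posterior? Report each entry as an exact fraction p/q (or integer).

z = [-2, -3]

x̄ = F·x = [2, 0]
P̄ = F·P·Fᵀ + Q = [5 0; 0 1]
S = H·P̄·Hᵀ + R = [28 -2; -2 4]
K = P̄·Hᵀ·S⁻¹ = [-10/27 -5/27; 1/18 -2/9]
x' − x̄ = [-5/27, 7/9] = K·y
y = (KᵀK)⁻¹·Kᵀ·(x' − x̄) = [2, -3]
z = y + H·x̄ = [2, -3] + [-4, 0] = [-2, -3]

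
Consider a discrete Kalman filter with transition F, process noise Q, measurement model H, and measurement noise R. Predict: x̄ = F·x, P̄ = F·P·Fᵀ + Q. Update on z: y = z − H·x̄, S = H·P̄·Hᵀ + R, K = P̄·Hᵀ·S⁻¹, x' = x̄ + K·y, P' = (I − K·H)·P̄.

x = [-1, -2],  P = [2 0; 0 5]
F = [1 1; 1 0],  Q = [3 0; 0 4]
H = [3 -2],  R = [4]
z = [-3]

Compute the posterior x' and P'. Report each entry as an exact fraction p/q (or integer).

x' = [-89/47, -59/47]
P' = [132/47 172/47; 172/47 264/47]

x̄ = F·x = [-3, -1]
P̄ = F·P·Fᵀ + Q = [10 2; 2 6]
y = z − H·x̄ = [4]
S = H·P̄·Hᵀ + R = [94]
K = P̄·Hᵀ·S⁻¹ = [13/47; -3/47]
x' = x̄ + K·y = [-89/47, -59/47]
P' = (I − K·H)·P̄ = [132/47 172/47; 172/47 264/47]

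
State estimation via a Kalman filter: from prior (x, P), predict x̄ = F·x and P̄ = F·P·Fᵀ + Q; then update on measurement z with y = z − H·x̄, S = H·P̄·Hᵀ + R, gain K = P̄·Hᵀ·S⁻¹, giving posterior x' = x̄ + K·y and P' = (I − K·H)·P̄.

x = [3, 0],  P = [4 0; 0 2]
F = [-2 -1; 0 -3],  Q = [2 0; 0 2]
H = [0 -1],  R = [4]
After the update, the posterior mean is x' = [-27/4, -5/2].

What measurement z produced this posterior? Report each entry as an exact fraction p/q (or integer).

z = [3]

x̄ = F·x = [-6, 0]
P̄ = F·P·Fᵀ + Q = [20 6; 6 20]
S = H·P̄·Hᵀ + R = [24]
K = P̄·Hᵀ·S⁻¹ = [-1/4; -5/6]
x' − x̄ = [-3/4, -5/2] = K·y
y = (KᵀK)⁻¹·Kᵀ·(x' − x̄) = [3]
z = y + H·x̄ = [3] + [0] = [3]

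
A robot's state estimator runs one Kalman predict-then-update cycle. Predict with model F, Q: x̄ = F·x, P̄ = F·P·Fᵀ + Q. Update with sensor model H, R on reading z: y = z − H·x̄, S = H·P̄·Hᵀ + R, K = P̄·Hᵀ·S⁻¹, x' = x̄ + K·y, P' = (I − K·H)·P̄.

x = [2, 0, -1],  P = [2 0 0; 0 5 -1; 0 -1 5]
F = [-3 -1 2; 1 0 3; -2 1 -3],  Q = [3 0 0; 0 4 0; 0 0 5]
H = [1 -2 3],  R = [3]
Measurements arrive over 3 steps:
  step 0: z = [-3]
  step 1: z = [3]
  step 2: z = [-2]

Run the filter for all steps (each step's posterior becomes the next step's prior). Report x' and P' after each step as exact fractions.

step 0: x̄ = F·x = [-8, -1, -1]
step 0: P̄ = F·P·Fᵀ + Q = [50 27 -28; 27 51 -52; -28 -52 69]
step 0: y = z − H·x̄ = [6]
step 0: S = H·P̄·Hᵀ + R = [1226]
step 0: K = P̄·Hᵀ·S⁻¹ = [-44/613; -231/1226; 283/1226]
step 0: x' = x̄ + K·y = [-5168/613, -1306/613, 236/613]
step 0: P' = (I − K·H)·P̄ = [26778/613 6387/613 -4712/613; 6387/613 9165/1226 1621/1226; -4712/613 1621/1226 4505/1226]
step 1: x̄ = F·x = [17282/613, -4460/613, 8322/613]
step 1: P̄ = F·P·Fᵀ + Q = [696115/1226 -85307/1226 116676/613; -85307/1226 42461/1226 -22602/613; 116676/613 -22602/613 48077/613]
step 1: y = z − H·x̄ = [-49329/613]
step 1: S = H·P̄·Hᵀ + R = [4018811/1226]
step 1: K = P̄·Hᵀ·S⁻¹ = [1566785/4018811; -305841/4018811; 612222/4018811]
step 1: x' = x̄ + K·y = [-12781151/4018811, -4628167/4018811, 5292408/4018811]
step 1: P' = (I − K·H)·P̄ = [279559040/4018811 111218908/4018811 -17473623/4018811; 111218908/4018811 62890715/4018811 4548333/4018811; -17473623/4018811 4548333/4018811 9468985/4018811]
step 2: x̄ = F·x = [53556436/4018811, 3096073/4018811, 5056911/4018811]
step 2: P̄ = F·P·Fᵀ + Q = [3487658040/4018811 -784411756/4018811 1381804257/4018811; -784411756/4018811 276013411/4018811 -362212431/4018811; 1381804257/4018811 -362212431/4018811 604592689/4018811]
step 2: y = z − H·x̄ = [-70572645/4018811]
step 2: S = H·P̄·Hᵀ + R = [25820124056/4018811]
step 2: K = P̄·Hᵀ·S⁻¹ = [9201894323/25820124056; -2423075871/25820124056; 1960003593/12910062028]
step 2: x' = x̄ + K·y = [182499699571/25820124056, 62442314953/25820124056, -18173933307/12910062028]
step 2: P' = (I − K·H)·P̄ = [1337934062101/25820124056 508428799127/25820124056 -48911796813/12910062028; 508428799127/25820124056 312381905125/25820124056 18177630585/12910062028; -48911796813/12910062028 18177630585/12910062028 15191178127/6455031014]

step 0: x' = [-5168/613, -1306/613, 236/613], P' = [26778/613 6387/613 -4712/613; 6387/613 9165/1226 1621/1226; -4712/613 1621/1226 4505/1226]
step 1: x' = [-12781151/4018811, -4628167/4018811, 5292408/4018811], P' = [279559040/4018811 111218908/4018811 -17473623/4018811; 111218908/4018811 62890715/4018811 4548333/4018811; -17473623/4018811 4548333/4018811 9468985/4018811]
step 2: x' = [182499699571/25820124056, 62442314953/25820124056, -18173933307/12910062028], P' = [1337934062101/25820124056 508428799127/25820124056 -48911796813/12910062028; 508428799127/25820124056 312381905125/25820124056 18177630585/12910062028; -48911796813/12910062028 18177630585/12910062028 15191178127/6455031014]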